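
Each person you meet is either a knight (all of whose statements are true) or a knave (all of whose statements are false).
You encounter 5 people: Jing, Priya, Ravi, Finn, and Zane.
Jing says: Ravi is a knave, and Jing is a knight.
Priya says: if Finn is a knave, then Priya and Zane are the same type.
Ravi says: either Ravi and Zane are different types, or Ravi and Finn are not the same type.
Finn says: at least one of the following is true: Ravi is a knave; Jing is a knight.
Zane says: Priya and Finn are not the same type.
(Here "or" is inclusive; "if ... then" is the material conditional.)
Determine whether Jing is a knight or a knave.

Consistent assignments: {Jing=knave, Priya=knight, Ravi=knight, Finn=knave, Zane=knight}
In every consistent assignment, Jing is a knave.

Jing is a knave.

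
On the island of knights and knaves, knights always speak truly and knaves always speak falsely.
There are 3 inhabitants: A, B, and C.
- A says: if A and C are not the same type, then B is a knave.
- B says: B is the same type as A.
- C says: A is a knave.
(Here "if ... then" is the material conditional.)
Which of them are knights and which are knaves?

A is a knight, B is a knave, and C is a knave.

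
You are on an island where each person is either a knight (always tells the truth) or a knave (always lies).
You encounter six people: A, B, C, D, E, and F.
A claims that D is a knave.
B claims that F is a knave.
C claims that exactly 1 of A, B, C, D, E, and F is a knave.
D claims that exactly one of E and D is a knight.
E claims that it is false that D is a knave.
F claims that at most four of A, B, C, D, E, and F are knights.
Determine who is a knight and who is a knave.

A is a knight, B is a knave, C is a knave, D is a knave, E is a knave, and F is a knight.

As a knight, A's statement "D is a knave" should be True; it is.
B (knave): "F is a knave" — False. ✓
C is a knave, and the claim "exactly 1 of A, B, C, D, E, and F is a knave" is indeed False.
D is a knave, so "exactly one of E and D is a knight" must be False — and it is.
E (knave): "it is false that D is a knave" — False. ✓
F is a knight, and the claim "at most four of A, B, C, D, E, and F are knights" is indeed True.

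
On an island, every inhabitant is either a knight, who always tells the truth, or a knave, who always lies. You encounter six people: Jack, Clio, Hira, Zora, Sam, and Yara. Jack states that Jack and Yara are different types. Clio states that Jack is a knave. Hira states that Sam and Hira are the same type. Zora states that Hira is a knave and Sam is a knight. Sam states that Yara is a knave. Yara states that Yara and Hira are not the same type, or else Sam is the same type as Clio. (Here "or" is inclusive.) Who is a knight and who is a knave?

Knights: Jack, Zora, and Sam. Knaves: Clio, Hira, and Yara.

Jack (knight): "Jack and Yara are different types" — True. ✓
Clio is a knave, and the claim "Jack is a knave" is indeed false.
Hira is a knave, so "Sam and Hira are the same type" must be false — and it is.
Zora is a knight, so "Hira is a knave and Sam is a knight" must be True — and it is.
Sam is a knight, so "Yara is a knave" must be True — and it is.
Yara is a knave, and the claim "Yara and Hira are not the same type, or else Sam is the same type as Clio" is indeed false.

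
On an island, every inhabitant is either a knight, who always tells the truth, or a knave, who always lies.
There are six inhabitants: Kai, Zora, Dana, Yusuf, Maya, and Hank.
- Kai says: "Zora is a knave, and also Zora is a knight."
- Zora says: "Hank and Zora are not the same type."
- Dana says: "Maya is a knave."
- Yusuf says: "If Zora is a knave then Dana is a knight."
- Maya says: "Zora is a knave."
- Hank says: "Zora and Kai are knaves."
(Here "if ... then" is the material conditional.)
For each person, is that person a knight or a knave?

As a knave, Kai's statement "Zora is a knave, and also Zora is a knight" should be false; it is.
Zora is a knight; "Hank and Zora are not the same type" is true, as required.
Dana is a knight; "Maya is a knave" is true, as required.
Since Yusuf is a knight, "if Zora is a knave then Dana is a knight" needs to be true, which holds.
As a knave, Maya's statement "Zora is a knave" should be false; it is.
As a knave, Hank's statement "Zora and Kai are knaves" should be false; it is.

Knights: Zora, Dana, and Yusuf. Knaves: Kai, Maya, and Hank.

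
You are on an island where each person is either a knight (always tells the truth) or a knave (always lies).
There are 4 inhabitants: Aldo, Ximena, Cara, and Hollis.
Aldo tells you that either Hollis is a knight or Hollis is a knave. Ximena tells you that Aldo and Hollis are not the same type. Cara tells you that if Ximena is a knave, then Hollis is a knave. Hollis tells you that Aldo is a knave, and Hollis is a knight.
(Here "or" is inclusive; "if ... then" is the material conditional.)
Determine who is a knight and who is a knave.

Aldo is a knight, Ximena is a knight, Cara is a knight, and Hollis is a knave.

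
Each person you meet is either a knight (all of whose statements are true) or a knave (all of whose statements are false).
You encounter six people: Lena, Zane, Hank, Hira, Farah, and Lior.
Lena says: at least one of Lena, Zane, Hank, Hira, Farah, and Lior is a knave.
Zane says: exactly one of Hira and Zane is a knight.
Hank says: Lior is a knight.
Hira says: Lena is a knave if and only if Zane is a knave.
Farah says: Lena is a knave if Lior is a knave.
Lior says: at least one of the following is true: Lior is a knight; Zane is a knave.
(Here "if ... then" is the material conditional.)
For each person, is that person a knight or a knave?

Knights: Lena, Hank, Farah, and Lior. Knaves: Zane and Hira.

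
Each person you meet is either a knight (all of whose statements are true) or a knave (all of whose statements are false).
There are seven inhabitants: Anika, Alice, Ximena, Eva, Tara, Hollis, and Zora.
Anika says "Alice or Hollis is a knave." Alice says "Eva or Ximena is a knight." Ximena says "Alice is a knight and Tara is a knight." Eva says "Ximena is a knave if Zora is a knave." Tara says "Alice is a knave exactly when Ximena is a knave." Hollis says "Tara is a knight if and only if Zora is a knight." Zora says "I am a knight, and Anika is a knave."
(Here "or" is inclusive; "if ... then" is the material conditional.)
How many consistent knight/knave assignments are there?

3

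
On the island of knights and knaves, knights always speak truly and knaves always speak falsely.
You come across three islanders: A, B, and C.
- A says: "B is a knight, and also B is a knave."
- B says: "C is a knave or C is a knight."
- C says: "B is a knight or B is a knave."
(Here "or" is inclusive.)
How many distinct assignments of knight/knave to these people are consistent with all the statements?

1

Consistent assignments:
  A=knave, B=knight, C=knight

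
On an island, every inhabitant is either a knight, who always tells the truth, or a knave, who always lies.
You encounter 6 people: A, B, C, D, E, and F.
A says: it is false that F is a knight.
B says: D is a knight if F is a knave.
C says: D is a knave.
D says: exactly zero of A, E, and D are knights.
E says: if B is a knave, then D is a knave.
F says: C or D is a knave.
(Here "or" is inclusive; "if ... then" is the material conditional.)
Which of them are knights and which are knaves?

A is a knave, B is a knight, C is a knight, D is a knave, E is a knight, and F is a knight.

Since A is a knave, "it is false that F is a knight" needs to be False, which holds.
Since B is a knight, "D is a knight if F is a knave" needs to be True, which holds.
C is a knight; "D is a knave" is True, as required.
As a knave, D's statement "exactly zero of A, E, and D are knights" should be False; it is.
As a knight, E's statement "if B is a knave, then D is a knave" should be True; it is.
F is a knight; "C or D is a knave" is True, as required.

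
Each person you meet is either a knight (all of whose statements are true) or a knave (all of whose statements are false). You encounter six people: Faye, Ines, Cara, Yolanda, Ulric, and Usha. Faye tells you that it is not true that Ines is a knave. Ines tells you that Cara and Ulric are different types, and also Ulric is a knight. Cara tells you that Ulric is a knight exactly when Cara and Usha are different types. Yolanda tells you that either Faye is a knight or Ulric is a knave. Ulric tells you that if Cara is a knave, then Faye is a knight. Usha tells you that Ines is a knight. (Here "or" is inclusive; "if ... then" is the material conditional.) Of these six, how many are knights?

2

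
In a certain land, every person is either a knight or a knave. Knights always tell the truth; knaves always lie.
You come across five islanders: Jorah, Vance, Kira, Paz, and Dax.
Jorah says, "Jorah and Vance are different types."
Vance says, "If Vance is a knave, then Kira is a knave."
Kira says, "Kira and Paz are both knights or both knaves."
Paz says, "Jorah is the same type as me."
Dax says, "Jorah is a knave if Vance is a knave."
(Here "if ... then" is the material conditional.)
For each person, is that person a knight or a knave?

Jorah is a knight, Vance is a knave, Kira is a knight, Paz is a knight, and Dax is a knave.

Suppose Jorah is a knave. Then Jorah's statement "Jorah and Vance are different types" would have to be false. Checking the 16 ways to assign the others, none is consistent with every speaker.
(For instance, with Vance=knave, Kira=knight, Paz=knight, Dax=knave, Paz's claim "Jorah is the same type as me" comes out false where it would need to be true.)
So Jorah must be a knight, making "Jorah and Vance are different types" true. Taking Jorah=knight, Vance=knave, Kira=knight, Paz=knight, Dax=knave, each remaining statement checks out:
  Vance (knave): "if Vance is a knave, then Kira is a knave" — false. ✓
  Kira (knight): "Kira and Paz are both knights or both knaves" — true. ✓
  Paz (knight): "Jorah is the same type as me" — true. ✓
  Dax (knave): "Jorah is a knave if Vance is a knave" — false. ✓
This is the unique consistent assignment.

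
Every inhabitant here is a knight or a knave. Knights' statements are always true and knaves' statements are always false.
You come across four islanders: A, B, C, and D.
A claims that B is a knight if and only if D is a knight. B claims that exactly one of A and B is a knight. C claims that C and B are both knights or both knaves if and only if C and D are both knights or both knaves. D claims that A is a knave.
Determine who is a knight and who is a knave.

Knights: D. Knaves: A, B, and C.

A is a knave, so "B is a knight if and only if D is a knight" must be false — and it is.
B is a knave, so "exactly one of A and B is a knight" must be false — and it is.
C is a knave, and the claim "C and B are both knights or both knaves if and only if C and D are both knights or both knaves" is indeed false.
D is a knight, so "A is a knave" must be true — and it is.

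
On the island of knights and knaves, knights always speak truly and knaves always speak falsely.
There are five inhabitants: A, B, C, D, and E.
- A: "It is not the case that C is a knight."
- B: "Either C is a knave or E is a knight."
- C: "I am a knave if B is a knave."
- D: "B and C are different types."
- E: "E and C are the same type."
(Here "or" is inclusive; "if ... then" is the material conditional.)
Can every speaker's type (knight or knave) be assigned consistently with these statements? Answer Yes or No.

One consistent assignment: A=knave, B=knight, C=knight, D=knave, E=knight.

Yes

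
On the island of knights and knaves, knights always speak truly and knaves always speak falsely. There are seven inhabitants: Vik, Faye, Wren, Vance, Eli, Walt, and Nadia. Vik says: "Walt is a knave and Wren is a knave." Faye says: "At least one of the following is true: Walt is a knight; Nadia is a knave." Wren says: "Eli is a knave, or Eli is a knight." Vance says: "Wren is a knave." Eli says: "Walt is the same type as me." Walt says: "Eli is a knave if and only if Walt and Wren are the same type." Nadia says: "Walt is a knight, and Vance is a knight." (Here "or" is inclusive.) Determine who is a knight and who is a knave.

Knights: Faye, Wren, and Walt. Knaves: Vik, Vance, Eli, and Nadia.

Since Vik is a knave, "Walt is a knave and Wren is a knave" needs to be False, which holds.
Faye is a knight, and the claim "at least one of the following is true: Walt is a knight; Nadia is a knave" is indeed True.
Wren (knight): "Eli is a knave, or Eli is a knight" — True. ✓
Vance is a knave, and the claim "Wren is a knave" is indeed False.
As a knave, Eli's statement "Walt is the same type as me" should be False; it is.
Since Walt is a knight, "Eli is a knave if and only if Walt and Wren are the same type" needs to be True, which holds.
Nadia (knave): "Walt is a knight, and Vance is a knight" — False. ✓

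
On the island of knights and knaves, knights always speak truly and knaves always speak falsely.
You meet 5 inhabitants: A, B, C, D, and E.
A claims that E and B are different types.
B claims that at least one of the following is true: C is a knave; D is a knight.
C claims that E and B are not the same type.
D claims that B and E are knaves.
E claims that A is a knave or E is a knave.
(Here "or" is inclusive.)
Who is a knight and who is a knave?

A is a knave, B is a knight, C is a knave, D is a knave, and E is a knight.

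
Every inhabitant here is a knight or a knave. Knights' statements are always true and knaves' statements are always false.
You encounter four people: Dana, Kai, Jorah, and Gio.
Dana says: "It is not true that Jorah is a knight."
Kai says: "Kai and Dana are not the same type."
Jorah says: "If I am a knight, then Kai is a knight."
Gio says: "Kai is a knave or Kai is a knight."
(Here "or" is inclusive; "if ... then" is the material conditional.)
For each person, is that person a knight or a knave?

Dana is a knave, Kai is a knight, Jorah is a knight, and Gio is a knight.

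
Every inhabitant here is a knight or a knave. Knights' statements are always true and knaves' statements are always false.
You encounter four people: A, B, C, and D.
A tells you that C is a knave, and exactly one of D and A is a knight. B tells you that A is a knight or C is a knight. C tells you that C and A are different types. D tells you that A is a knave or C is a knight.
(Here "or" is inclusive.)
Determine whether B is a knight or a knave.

B is a knight.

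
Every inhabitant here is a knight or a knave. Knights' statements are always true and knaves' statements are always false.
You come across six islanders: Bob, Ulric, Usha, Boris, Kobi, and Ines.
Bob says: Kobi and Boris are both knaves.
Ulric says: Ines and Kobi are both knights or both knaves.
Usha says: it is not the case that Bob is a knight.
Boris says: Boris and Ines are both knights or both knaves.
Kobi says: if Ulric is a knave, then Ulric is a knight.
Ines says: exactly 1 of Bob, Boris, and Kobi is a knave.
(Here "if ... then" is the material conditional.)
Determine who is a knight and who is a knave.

Bob is a knave, Ulric is a knight, Usha is a knight, Boris is a knight, Kobi is a knight, and Ines is a knight.

As a knave, Bob's statement "Kobi and Boris are both knaves" should be false; it is.
Ulric is a knight; "Ines and Kobi are both knights or both knaves" is True, as required.
Usha is a knight, and the claim "it is not the case that Bob is a knight" is indeed True.
Boris (knight): "Boris and Ines are both knights or both knaves" — True. ✓
As a knight, Kobi's statement "if Ulric is a knave, then Ulric is a knight" should be True; it is.
Ines is a knight, so "exactly 1 of Bob, Boris, and Kobi is a knave" must be True — and it is.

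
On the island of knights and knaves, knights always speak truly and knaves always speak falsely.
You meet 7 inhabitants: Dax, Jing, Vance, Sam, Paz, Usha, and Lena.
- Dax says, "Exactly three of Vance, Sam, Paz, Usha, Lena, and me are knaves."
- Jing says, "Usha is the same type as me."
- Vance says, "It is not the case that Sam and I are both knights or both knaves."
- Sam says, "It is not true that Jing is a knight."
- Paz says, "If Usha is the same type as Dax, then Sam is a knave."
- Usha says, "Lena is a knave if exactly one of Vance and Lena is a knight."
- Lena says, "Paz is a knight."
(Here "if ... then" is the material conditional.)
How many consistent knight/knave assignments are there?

Consistent assignments:
  Dax=knave, Jing=knight, Vance=knight, Sam=knave, Paz=knight, Usha=knight, Lena=knight

1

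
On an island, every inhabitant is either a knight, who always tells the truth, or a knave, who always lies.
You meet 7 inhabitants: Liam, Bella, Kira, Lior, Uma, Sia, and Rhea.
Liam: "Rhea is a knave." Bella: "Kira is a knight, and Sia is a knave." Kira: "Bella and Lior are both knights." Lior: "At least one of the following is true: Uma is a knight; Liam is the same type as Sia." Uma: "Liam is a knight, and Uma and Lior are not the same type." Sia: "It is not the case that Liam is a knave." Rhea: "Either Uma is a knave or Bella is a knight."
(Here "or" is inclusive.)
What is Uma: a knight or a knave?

Uma is a knave.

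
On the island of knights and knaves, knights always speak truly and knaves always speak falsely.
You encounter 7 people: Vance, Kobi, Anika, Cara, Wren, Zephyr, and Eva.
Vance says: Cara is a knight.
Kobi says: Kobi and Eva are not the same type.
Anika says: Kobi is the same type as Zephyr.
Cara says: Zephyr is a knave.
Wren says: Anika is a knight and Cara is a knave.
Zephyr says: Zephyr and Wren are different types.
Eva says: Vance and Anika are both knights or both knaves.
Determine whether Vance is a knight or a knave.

Vance is a knight.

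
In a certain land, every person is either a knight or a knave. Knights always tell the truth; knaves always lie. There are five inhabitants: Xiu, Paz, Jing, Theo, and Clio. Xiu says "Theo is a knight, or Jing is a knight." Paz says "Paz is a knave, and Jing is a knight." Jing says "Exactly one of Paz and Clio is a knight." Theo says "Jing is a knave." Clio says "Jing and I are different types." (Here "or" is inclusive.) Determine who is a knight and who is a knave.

Xiu is a knight, Paz is a knave, Jing is a knave, Theo is a knight, and Clio is a knave.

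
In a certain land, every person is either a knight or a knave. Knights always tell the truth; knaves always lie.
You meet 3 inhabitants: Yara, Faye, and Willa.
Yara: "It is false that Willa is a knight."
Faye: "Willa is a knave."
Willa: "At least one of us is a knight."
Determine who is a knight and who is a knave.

Yara is a knave, Faye is a knave, and Willa is a knight.

Yara is a knave; "it is false that Willa is a knight" is False, as required.
Faye is a knave; "Willa is a knave" is False, as required.
As a knight, Willa's statement "at least one of us is a knight" should be true; it is.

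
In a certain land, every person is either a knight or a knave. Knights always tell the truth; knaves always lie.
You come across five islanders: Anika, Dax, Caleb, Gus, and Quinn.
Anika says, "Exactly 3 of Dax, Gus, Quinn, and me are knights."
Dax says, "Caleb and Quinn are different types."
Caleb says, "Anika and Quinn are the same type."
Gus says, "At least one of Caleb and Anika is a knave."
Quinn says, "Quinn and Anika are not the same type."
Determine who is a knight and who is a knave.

Anika is a knave, Dax is a knight, Caleb is a knight, Gus is a knight, and Quinn is a knave.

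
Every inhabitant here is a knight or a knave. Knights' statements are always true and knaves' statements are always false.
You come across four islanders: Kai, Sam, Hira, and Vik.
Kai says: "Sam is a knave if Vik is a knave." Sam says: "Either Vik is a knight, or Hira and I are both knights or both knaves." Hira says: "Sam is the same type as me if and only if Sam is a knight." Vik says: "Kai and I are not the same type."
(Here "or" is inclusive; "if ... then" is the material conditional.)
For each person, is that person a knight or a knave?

Knights: Sam and Hira. Knaves: Kai and Vik.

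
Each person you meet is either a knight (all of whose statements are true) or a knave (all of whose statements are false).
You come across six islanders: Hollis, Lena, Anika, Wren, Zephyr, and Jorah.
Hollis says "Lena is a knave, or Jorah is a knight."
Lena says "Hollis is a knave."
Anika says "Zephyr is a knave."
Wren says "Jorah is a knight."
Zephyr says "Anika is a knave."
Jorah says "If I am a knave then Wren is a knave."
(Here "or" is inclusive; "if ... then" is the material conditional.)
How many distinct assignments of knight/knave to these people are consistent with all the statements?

2

Consistent assignments:
  Hollis=knight, Lena=knave, Anika=knight, Wren=knight, Zephyr=knave, Jorah=knight
  Hollis=knight, Lena=knave, Anika=knave, Wren=knight, Zephyr=knight, Jorah=knight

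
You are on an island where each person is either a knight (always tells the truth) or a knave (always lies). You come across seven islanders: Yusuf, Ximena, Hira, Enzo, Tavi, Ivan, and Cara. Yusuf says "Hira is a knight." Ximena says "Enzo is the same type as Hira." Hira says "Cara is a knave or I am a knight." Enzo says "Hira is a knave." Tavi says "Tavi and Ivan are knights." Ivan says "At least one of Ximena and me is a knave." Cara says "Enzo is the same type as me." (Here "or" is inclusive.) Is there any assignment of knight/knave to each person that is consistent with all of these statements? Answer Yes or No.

Yes

One consistent assignment: Yusuf=knave, Ximena=knave, Hira=knave, Enzo=knight, Tavi=knight, Ivan=knight, Cara=knight.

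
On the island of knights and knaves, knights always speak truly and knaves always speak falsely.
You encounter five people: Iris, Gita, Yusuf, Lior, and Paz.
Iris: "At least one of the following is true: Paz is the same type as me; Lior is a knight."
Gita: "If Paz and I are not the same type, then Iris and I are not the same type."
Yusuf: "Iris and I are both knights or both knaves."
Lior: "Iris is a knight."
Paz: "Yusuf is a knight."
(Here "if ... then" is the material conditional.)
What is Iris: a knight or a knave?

Iris is a knight.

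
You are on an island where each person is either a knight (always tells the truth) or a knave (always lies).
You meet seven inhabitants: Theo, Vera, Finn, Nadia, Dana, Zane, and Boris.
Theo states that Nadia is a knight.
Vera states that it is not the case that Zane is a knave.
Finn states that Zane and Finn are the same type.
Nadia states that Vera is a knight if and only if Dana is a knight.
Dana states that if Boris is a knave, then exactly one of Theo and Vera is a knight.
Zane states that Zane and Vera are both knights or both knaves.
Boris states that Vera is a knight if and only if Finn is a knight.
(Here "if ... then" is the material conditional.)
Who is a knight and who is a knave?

Knights: Theo, Vera, Finn, Nadia, Dana, Zane, and Boris. Knaves: none.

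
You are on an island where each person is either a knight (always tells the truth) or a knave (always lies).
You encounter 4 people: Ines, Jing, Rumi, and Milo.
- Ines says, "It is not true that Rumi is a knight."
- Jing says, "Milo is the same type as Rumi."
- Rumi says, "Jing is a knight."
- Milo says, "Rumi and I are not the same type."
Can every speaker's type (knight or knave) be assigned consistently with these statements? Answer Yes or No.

Yes

One consistent assignment: Ines=knight, Jing=knave, Rumi=knave, Milo=knight.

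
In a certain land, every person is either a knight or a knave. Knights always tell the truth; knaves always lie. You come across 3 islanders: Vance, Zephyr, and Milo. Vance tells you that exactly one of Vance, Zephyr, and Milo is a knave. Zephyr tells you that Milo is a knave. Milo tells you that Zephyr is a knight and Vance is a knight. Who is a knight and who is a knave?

Knights: Zephyr. Knaves: Vance and Milo.

As a knave, Vance's statement "exactly one of Vance, Zephyr, and Milo is a knave" should be false; it is.
Zephyr is a knight; "Milo is a knave" is True, as required.
Milo is a knave, and the claim "Zephyr is a knight and Vance is a knight" is indeed false.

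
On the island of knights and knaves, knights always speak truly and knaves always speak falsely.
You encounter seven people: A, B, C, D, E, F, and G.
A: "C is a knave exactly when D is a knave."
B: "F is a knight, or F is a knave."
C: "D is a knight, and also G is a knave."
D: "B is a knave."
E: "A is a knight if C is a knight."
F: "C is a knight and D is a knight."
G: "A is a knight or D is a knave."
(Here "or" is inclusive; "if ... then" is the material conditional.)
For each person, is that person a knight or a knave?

A is a knight, so "C is a knave exactly when D is a knave" must be True — and it is.
B (knight): "F is a knight, or F is a knave" — True. ✓
C is a knave; "D is a knight, and also G is a knave" is False, as required.
D is a knave, so "B is a knave" must be False — and it is.
E is a knight, so "A is a knight if C is a knight" must be True — and it is.
Since F is a knave, "C is a knight and D is a knight" needs to be False, which holds.
G is a knight, so "A is a knight or D is a knave" must be True — and it is.

A is a knight, B is a knight, C is a knave, D is a knave, E is a knight, F is a knave, and G is a knight.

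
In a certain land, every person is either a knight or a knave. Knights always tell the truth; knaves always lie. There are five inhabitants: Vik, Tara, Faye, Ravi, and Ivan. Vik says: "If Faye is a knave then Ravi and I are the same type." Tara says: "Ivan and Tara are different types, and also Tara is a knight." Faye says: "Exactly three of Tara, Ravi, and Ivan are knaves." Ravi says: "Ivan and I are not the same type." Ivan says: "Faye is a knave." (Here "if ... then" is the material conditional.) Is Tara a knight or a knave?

Tara is a knave.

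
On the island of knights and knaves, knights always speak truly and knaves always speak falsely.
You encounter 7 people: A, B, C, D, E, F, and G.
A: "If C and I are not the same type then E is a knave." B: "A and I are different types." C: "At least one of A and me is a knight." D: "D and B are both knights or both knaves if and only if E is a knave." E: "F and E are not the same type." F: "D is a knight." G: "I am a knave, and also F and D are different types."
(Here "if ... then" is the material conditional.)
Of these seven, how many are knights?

2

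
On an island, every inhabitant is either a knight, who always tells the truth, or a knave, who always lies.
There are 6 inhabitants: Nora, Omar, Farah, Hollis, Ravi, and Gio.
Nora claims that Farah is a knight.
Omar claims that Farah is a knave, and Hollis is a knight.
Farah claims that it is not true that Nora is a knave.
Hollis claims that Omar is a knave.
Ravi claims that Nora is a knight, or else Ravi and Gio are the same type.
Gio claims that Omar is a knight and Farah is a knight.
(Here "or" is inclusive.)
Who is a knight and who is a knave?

Nora is a knight, Omar is a knave, Farah is a knight, Hollis is a knight, Ravi is a knight, and Gio is a knave.

Since Nora is a knight, "Farah is a knight" needs to be true, which holds.
Omar is a knave, so "Farah is a knave, and Hollis is a knight" must be false — and it is.
As a knight, Farah's statement "it is not true that Nora is a knave" should be true; it is.
Hollis is a knight, and the claim "Omar is a knave" is indeed true.
Ravi is a knight; "Nora is a knight, or else Ravi and Gio are the same type" is true, as required.
Gio is a knave; "Omar is a knight and Farah is a knight" is false, as required.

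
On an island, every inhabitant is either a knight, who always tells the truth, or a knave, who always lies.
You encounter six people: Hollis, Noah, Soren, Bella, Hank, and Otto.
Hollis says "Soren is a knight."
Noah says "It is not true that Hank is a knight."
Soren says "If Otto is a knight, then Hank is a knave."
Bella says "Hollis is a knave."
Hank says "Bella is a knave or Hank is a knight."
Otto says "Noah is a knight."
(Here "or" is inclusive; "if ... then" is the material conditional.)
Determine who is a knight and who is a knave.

Hollis is a knight, Noah is a knave, Soren is a knight, Bella is a knave, Hank is a knight, and Otto is a knave.

Hollis is a knight, and the claim "Soren is a knight" is indeed true.
Noah is a knave, and the claim "it is not true that Hank is a knight" is indeed false.
Soren (knight): "if Otto is a knight, then Hank is a knave" — true. ✓
As a knave, Bella's statement "Hollis is a knave" should be false; it is.
Hank is a knight; "Bella is a knave or Hank is a knight" is true, as required.
Otto (knave): "Noah is a knight" — false. ✓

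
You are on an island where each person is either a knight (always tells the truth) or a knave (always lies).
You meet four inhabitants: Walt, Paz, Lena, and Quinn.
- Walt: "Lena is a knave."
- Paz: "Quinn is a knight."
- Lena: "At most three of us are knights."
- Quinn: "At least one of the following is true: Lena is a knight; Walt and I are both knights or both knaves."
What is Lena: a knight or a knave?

Lena is a knight.

Consistent assignments: {Walt=knave, Paz=knight, Lena=knight, Quinn=knight}
In every consistent assignment, Lena is a knight.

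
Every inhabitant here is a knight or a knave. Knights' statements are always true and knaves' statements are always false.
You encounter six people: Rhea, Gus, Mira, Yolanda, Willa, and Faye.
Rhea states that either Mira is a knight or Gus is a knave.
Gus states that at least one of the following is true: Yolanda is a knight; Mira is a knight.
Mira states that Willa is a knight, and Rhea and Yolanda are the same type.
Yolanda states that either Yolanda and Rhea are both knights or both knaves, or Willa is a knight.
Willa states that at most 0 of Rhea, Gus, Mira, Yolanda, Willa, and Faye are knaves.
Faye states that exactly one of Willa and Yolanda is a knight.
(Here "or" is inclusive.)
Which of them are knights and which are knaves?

Rhea is a knight, Gus is a knave, Mira is a knave, Yolanda is a knave, Willa is a knave, and Faye is a knave.

Rhea is a knight; "either Mira is a knight or Gus is a knave" is True, as required.
Since Gus is a knave, "at least one of the following is true: Yolanda is a knight; Mira is a knight" needs to be false, which holds.
Mira is a knave, and the claim "Willa is a knight, and Rhea and Yolanda are the same type" is indeed false.
Yolanda (knave): "either Yolanda and Rhea are both knights or both knaves, or Willa is a knight" — false. ✓
Since Willa is a knave, "at most 0 of Rhea, Gus, Mira, Yolanda, Willa, and Faye are knaves" needs to be false, which holds.
Faye (knave): "exactly one of Willa and Yolanda is a knight" — false. ✓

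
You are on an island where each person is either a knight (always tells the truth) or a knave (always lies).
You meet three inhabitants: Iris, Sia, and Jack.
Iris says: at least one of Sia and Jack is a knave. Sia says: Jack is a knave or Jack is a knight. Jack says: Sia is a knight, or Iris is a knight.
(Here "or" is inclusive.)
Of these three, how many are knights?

2

The unique consistent assignment is Iris=knave, Sia=knight, Jack=knight.
That has 2 knights.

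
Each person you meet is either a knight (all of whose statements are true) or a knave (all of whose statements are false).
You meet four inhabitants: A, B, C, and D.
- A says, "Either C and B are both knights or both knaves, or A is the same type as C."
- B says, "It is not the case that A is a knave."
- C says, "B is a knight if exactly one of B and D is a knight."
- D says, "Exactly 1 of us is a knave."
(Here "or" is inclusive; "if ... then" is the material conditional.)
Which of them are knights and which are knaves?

A (knave): "either C and B are both knights or both knaves, or A is the same type as C" — False. ✓
As a knave, B's statement "it is not the case that A is a knave" should be False; it is.
C is a knight, so "B is a knight if exactly one of B and D is a knight" must be true — and it is.
Since D is a knave, "exactly 1 of us is a knave" needs to be False, which holds.

A is a knave, B is a knave, C is a knight, and D is a knave.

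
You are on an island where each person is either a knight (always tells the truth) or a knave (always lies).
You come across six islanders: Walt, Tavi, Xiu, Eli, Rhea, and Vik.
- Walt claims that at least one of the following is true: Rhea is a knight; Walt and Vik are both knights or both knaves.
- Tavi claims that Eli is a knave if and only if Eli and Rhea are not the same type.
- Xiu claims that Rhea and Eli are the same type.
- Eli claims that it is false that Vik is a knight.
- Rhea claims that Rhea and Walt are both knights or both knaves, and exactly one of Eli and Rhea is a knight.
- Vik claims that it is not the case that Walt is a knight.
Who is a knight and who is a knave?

Walt is a knave, Tavi is a knave, Xiu is a knight, Eli is a knave, Rhea is a knave, and Vik is a knight.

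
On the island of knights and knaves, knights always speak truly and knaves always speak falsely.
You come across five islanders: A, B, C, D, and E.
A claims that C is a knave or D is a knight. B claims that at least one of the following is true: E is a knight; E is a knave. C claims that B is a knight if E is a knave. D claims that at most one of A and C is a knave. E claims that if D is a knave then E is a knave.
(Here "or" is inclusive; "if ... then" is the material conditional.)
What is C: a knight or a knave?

C is a knight.

Consistent assignments: {A=knight, B=knight, C=knight, D=knight, E=knight}
In every consistent assignment, C is a knight.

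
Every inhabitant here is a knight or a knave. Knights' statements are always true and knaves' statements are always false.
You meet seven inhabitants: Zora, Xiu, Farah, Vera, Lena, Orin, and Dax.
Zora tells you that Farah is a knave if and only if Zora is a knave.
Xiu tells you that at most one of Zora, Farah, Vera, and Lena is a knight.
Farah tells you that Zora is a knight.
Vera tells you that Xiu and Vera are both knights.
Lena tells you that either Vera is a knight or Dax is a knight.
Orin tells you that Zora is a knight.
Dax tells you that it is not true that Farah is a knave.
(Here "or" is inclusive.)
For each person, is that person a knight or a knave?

Knights: Zora, Farah, Lena, Orin, and Dax. Knaves: Xiu and Vera.

Zora (knight): "Farah is a knave if and only if Zora is a knave" — true. ✓
Xiu is a knave, and the claim "at most one of Zora, Farah, Vera, and Lena is a knight" is indeed False.
Farah is a knight, so "Zora is a knight" must be true — and it is.
Vera is a knave, and the claim "Xiu and Vera are both knights" is indeed False.
As a knight, Lena's statement "either Vera is a knight or Dax is a knight" should be true; it is.
Since Orin is a knight, "Zora is a knight" needs to be true, which holds.
Dax (knight): "it is not true that Farah is a knave" — true. ✓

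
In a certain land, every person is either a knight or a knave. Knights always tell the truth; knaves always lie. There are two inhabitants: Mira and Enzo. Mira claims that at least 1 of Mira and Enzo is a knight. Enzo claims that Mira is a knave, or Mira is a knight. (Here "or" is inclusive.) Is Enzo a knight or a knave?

Enzo is a knight.

Consistent assignments: {Mira=knight, Enzo=knight}
In every consistent assignment, Enzo is a knight.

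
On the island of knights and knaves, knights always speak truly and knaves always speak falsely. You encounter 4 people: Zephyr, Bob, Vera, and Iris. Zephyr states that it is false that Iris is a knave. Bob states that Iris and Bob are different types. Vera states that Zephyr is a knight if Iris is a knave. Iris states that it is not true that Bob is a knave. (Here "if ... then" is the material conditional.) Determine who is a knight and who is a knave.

Zephyr is a knave, Bob is a knave, Vera is a knave, and Iris is a knave.

As a knave, Zephyr's statement "it is false that Iris is a knave" should be False; it is.
Bob is a knave; "Iris and Bob are different types" is False, as required.
Vera is a knave; "Zephyr is a knight if Iris is a knave" is False, as required.
Iris (knave): "it is not true that Bob is a knave" — False. ✓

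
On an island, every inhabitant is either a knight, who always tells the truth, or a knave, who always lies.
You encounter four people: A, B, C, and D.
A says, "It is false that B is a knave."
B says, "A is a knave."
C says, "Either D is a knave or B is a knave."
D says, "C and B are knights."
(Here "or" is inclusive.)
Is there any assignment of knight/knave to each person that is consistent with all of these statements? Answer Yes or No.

No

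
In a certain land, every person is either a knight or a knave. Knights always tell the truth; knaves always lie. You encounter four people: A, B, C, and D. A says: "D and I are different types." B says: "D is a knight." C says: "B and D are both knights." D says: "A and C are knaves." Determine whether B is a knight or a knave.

B is a knave.

Consistent assignments: {A=knight, B=knave, C=knave, D=knave}
In every consistent assignment, B is a knave.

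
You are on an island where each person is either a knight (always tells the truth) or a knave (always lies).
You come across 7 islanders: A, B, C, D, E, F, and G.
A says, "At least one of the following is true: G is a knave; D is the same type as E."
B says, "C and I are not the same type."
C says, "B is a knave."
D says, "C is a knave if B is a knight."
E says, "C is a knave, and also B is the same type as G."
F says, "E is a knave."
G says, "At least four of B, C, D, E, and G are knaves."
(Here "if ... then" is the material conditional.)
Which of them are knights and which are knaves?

A is a knight; "at least one of the following is true: G is a knave; D is the same type as E" is True, as required.
B (knight): "C and I are not the same type" — True. ✓
C is a knave; "B is a knave" is False, as required.
Since D is a knight, "C is a knave if B is a knight" needs to be True, which holds.
E is a knave; "C is a knave, and also B is the same type as G" is False, as required.
As a knight, F's statement "E is a knave" should be True; it is.
As a knave, G's statement "at least four of B, C, D, E, and G are knaves" should be False; it is.

Knights: A, B, D, and F. Knaves: C, E, and G.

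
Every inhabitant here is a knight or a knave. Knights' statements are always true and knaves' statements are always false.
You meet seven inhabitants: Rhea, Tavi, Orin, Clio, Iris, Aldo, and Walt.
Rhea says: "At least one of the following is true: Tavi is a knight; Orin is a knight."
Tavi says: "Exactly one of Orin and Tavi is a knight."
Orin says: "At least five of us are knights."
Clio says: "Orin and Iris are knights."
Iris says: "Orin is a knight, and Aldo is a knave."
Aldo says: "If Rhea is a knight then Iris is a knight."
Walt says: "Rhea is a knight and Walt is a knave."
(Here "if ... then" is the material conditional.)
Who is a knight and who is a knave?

Rhea is a knave, Tavi is a knave, Orin is a knave, Clio is a knave, Iris is a knave, Aldo is a knight, and Walt is a knave.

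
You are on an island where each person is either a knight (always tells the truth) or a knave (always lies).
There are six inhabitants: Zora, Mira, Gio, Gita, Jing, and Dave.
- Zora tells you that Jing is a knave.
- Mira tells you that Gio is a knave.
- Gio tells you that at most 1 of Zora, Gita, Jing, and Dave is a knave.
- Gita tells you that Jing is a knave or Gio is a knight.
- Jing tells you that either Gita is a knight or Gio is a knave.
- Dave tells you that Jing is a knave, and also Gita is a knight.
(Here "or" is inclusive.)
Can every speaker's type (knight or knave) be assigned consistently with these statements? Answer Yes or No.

Yes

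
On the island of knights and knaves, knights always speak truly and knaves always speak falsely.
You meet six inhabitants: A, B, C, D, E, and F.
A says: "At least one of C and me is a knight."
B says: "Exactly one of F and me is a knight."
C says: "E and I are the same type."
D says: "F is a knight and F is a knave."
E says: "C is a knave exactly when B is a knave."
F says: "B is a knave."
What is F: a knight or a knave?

F is a knave.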